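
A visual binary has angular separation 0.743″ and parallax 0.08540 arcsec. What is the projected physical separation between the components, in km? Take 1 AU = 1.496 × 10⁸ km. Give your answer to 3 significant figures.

1.30 × 10^9 km

d = 1/p = 1/0.08540″ = 11.71 pc.
At distance d (pc), an angle of θ arcsec spans θ·d AU: s = 0.743 × 11.71 = 8.7005 AU.
= 8.7005 × 1.496 × 10⁸ km = 1.3016 × 10^9 km.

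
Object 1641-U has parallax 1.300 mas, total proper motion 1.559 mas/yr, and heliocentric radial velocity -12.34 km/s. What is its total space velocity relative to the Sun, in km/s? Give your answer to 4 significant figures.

13.59 km/s

d = 1/p = 1/0.001300″ = 769.23 pc.
μ = 1.559 mas/yr = 0.001559 ″/yr.
v_t = 4.740 μ d = 4.740 × 0.001559 × 769.23 = 5.6843 km/s.
v = √(v_r² + v_t²) = √((-12.34)² + 5.6843²) = √184.587 = 13.586 km/s.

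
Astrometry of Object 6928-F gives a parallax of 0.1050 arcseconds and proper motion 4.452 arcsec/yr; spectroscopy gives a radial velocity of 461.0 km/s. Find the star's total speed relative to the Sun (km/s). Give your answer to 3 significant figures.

503 km/s

d = 1/p = 1/0.1050″ = 9.5238 pc.
v_t = 4.740 μ d = 4.740 × 4.452 × 9.5238 = 200.98 km/s.
v = √(v_r² + v_t²) = √(461.0² + 200.98²) = √252914 = 502.91 km/s.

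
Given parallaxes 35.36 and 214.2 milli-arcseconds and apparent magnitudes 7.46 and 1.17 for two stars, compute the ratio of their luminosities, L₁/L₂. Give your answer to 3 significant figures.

d₁ = 1/p₁ = 1/0.03536″ = 28.281 pc; d₂ = 1/p₂ = 1/0.2142″ = 4.6685 pc.
M₁ = m₁ − 5 log₁₀ d₁ + 5 = 7.46 − 7.2575 + 5 = 5.2025.
M₂ = 1.17 − 3.3459 + 5 = 2.8241.
L₁/L₂ = 10^(0.4(M₂ − M₁)) = 10^(0.4 × (-2.3784)) = 10^(-0.95136) = 0.11185.

L₁/L₂ = 0.112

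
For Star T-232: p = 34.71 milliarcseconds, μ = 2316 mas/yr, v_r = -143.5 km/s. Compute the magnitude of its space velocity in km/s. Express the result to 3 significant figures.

d = 1/p = 1/0.03471″ = 28.81 pc.
μ = 2316 mas/yr = 2.316 ″/yr.
v_t = 4.740 μ d = 4.740 × 2.316 × 28.81 = 316.27 km/s.
v = √(v_r² + v_t²) = √((-143.5)² + 316.27²) = √120619 = 347.3 km/s.

347 km/s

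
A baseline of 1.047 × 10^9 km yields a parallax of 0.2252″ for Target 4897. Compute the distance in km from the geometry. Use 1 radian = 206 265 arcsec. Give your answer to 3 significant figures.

9.59 × 10^14 km

θ = 0.2252″ = 0.2252/206265 = 1.0918 × 10^-6 rad.
d = B/θ = (1.047 × 10^9) / (1.0918 × 10^-6) = 9.5897 × 10^14 km.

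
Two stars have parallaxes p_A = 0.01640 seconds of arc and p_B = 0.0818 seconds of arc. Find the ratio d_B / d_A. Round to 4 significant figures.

0.2005

Since d = 1/p, d_B/d_A = p_A/p_B.
= 0.01640 / 0.0818 = 0.20049.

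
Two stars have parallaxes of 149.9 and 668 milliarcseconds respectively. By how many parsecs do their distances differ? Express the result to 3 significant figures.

5.17 pc

d_A = 1/0.1499″ = 6.6711 pc; d_B = 1/0.6680″ = 1.497 pc.
|d_B − d_A| = |1.497 − 6.6711| = 5.1741 pc.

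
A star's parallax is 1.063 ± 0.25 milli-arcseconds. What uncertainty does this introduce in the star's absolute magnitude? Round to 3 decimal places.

σ_M = 0.511 mag

M = m − 5 log₁₀ d + 5 = m + 5 log₁₀ p + 5, so ∂M/∂p = 5/(p ln 10).
σ_M = (5/ln 10) · (σ_p/p) = 2.1715 × 0.25/1.063 = 2.1715 × 0.23518 = 0.51069.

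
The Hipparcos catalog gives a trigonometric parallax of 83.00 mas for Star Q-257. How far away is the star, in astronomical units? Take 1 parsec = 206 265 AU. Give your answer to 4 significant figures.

p = 83.00 mas = 0.08300 arcsec.
d = 1/p = 1/0.08300 = 12.048 pc.
In AU: 12.048 × 206265 = 2.4851 × 10^6 AU.

2.485 × 10^6 AU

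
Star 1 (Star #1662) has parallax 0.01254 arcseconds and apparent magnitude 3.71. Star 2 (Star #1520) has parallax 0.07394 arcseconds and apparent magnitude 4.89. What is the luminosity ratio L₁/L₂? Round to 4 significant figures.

d₁ = 1/p₁ = 1/0.01254″ = 79.745 pc; d₂ = 1/p₂ = 1/0.07394″ = 13.524 pc.
M₁ = m₁ − 5 log₁₀ d₁ + 5 = 3.71 − 9.5085 + 5 = -0.7985.
M₂ = 4.89 − 5.6555 + 5 = 4.2345.
L₁/L₂ = 10^(0.4(M₂ − M₁)) = 10^(0.4 × 5.0330) = 10^2.01320 = 103.09.

L₁/L₂ = 103.1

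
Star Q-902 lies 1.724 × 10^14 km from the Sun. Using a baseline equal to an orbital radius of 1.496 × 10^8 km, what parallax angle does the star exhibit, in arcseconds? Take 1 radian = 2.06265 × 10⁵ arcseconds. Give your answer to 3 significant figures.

θ ≈ B/d = (1.496 × 10^8) / (1.724 × 10^14) = 8.6775 × 10^-7 rad.
In arcseconds: 8.6775 × 10^-7 × 206265 = 0.17899″.

0.179 arcsec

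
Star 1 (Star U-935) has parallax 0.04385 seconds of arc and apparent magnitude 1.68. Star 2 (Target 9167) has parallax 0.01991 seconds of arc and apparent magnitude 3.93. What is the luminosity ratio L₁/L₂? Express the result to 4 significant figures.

L₁/L₂ = 1.638

d₁ = 1/p₁ = 1/0.04385″ = 22.805 pc; d₂ = 1/p₂ = 1/0.01991″ = 50.226 pc.
M₁ = m₁ − 5 log₁₀ d₁ + 5 = 1.68 − 6.7902 + 5 = -0.1102.
M₂ = 3.93 − 8.5046 + 5 = 0.4254.
L₁/L₂ = 10^(0.4(M₂ − M₁)) = 10^(0.4 × 0.5356) = 10^0.21424 = 1.6377.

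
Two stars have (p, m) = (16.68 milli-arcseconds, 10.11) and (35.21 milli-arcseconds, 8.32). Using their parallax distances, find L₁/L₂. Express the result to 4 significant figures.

d₁ = 1/p₁ = 1/0.01668″ = 59.952 pc; d₂ = 1/p₂ = 1/0.03521″ = 28.401 pc.
M₁ = m₁ − 5 log₁₀ d₁ + 5 = 10.11 − 8.8890 + 5 = 6.2210.
M₂ = 8.32 − 7.2667 + 5 = 6.0533.
L₁/L₂ = 10^(0.4(M₂ − M₁)) = 10^(0.4 × (-0.1677)) = 10^(-0.06708) = 0.85688.

L₁/L₂ = 0.8569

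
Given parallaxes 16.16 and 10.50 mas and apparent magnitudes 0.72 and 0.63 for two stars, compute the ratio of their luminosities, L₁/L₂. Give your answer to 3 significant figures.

d₁ = 1/p₁ = 1/0.01616″ = 61.881 pc; d₂ = 1/p₂ = 1/0.01050″ = 95.238 pc.
M₁ = m₁ − 5 log₁₀ d₁ + 5 = 0.72 − 8.9578 + 5 = -3.2378.
M₂ = 0.63 − 9.8941 + 5 = -4.2641.
L₁/L₂ = 10^(0.4(M₂ − M₁)) = 10^(0.4 × (-1.0263)) = 10^(-0.41052) = 0.38858.

L₁/L₂ = 0.389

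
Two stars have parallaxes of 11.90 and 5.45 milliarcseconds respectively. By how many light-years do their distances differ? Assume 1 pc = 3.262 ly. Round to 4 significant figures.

d_A = 1/0.01190″ = 84.034 pc; d_B = 1/0.005450″ = 183.49 pc.
|d_B − d_A| = |183.49 − 84.034| = 99.456 pc = 99.456 × 3.262 ly = 324.43 ly.

324.4 ly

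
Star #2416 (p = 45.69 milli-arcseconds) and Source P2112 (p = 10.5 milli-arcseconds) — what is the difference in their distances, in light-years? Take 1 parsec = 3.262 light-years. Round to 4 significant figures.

239.3 ly

d_A = 1/0.04569″ = 21.887 pc; d_B = 1/0.01050″ = 95.238 pc.
|d_B − d_A| = |95.238 − 21.887| = 73.351 pc = 73.351 × 3.262 ly = 239.27 ly.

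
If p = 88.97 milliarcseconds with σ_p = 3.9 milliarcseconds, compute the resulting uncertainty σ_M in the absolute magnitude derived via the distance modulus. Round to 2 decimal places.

σ_M = 0.10 mag

M = m − 5 log₁₀ d + 5 = m + 5 log₁₀ p + 5, so ∂M/∂p = 5/(p ln 10).
σ_M = (5/ln 10) · (σ_p/p) = 2.1715 × 3.9/88.97 = 2.1715 × 0.043835 = 0.095188.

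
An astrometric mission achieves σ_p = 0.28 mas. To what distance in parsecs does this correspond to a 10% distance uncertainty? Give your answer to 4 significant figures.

357.1 pc

σ_d/d = σ_p/p, so the condition is σ_p/p ≤ 0.10, i.e. p ≥ σ_p/0.10.
p_min = 0.28/0.10 = 2.8 mas = 0.0028 arcsec.
d_max = 1/p_min = 1/0.0028 = 357.14 pc.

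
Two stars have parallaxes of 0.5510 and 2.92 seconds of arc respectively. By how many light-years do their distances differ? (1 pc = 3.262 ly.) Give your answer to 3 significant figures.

4.80 ly

d_A = 1/0.5510″ = 1.8149 pc; d_B = 1/2.920″ = 0.34247 pc.
|d_B − d_A| = |0.34247 − 1.8149| = 1.4724 pc = 1.4724 × 3.262 ly = 4.803 ly.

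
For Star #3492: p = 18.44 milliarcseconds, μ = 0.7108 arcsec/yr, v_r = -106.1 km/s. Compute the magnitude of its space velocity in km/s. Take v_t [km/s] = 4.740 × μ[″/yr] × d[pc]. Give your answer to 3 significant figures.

d = 1/p = 1/0.01844″ = 54.23 pc.
v_t = 4.740 μ d = 4.740 × 0.7108 × 54.23 = 182.71 km/s.
v = √(v_r² + v_t²) = √((-106.1)² + 182.71²) = √44640.2 = 211.28 km/s.

211 km/s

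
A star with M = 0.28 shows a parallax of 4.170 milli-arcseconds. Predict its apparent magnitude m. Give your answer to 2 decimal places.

m = 7.18

d = 1/p = 1/0.004170″ = 239.81 pc.
m − M = 5 log₁₀ d − 5 = 5 log₁₀(239.81) − 5 = 11.8993 − 5 = 6.8993.
m = M + (m − M) = 0.28 + 6.8993 = 7.18.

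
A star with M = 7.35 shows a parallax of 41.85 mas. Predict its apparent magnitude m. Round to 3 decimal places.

m = 9.242

d = 1/p = 1/0.04185″ = 23.895 pc.
m − M = 5 log₁₀ d − 5 = 5 log₁₀(23.895) − 5 = 6.8915 − 5 = 1.8915.
m = M + (m − M) = 7.35 + 1.8915 = 9.242.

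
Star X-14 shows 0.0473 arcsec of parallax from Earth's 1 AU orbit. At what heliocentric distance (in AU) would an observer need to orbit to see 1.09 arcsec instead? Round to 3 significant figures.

23.0 AU

Parallax scales linearly with baseline: p ∝ B, so B = p_target / p_Earth × 1 AU.
B = 1.09 / 0.0473 = 23.044 AU.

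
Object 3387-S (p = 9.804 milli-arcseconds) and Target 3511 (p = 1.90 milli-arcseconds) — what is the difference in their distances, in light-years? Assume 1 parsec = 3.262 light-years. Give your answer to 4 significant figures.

1384 ly

d_A = 1/0.009804″ = 102 pc; d_B = 1/0.001900″ = 526.32 pc.
|d_B − d_A| = |526.32 − 102| = 424.32 pc = 424.32 × 3.262 ly = 1384.1 ly.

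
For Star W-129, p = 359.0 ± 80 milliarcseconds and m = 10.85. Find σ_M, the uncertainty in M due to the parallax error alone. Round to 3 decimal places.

M = m − 5 log₁₀ d + 5 = m + 5 log₁₀ p + 5, so ∂M/∂p = 5/(p ln 10).
σ_M = (5/ln 10) · (σ_p/p) = 2.1715 × 80/359.0 = 2.1715 × 0.22284 = 0.4839.

σ_M = 0.484 mag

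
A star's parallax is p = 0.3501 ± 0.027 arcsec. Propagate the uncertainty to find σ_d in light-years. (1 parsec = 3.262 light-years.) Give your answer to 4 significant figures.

d = 1/p, so σ_d = σ_p / p².
σ_d = 0.0270 / (0.3501)² = 0.0270 / 0.12257 = 0.22028 pc = 0.22028 × 3.262 ly = 0.71855 ly.

0.7186 ly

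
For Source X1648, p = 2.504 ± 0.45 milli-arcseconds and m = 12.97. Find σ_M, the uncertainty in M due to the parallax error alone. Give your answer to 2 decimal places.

M = m − 5 log₁₀ d + 5 = m + 5 log₁₀ p + 5, so ∂M/∂p = 5/(p ln 10).
σ_M = (5/ln 10) · (σ_p/p) = 2.1715 × 0.45/2.504 = 2.1715 × 0.17971 = 0.39024.

σ_M = 0.39 mag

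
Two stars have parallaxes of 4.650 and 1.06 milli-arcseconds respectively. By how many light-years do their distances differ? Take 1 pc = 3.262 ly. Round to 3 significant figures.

2380 ly

d_A = 1/0.004650″ = 215.05 pc; d_B = 1/0.001060″ = 943.4 pc.
|d_B − d_A| = |943.4 − 215.05| = 728.35 pc = 728.35 × 3.262 ly = 2375.9 ly.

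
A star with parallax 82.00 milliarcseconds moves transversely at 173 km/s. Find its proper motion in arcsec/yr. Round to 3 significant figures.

d = 1/p = 1/0.08200″ = 12.195 pc.
μ = v_t / (4.74 d) = 173 / (4.74 × 12.195) = 173 / 57.804 = 2.9929 ″/yr.

2.99 arcsec/yr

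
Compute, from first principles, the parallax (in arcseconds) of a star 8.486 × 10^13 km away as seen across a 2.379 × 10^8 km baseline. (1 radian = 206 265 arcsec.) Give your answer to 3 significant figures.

0.578 arcsec

θ ≈ B/d = (2.379 × 10^8) / (8.486 × 10^13) = 2.8034 × 10^-6 rad.
In arcseconds: 2.8034 × 10^-6 × 206265 = 0.57824″.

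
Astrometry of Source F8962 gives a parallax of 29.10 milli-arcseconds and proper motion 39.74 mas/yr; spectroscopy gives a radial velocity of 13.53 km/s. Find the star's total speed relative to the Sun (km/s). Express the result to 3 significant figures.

d = 1/p = 1/0.02910″ = 34.364 pc.
μ = 39.74 mas/yr = 0.03974 ″/yr.
v_t = 4.740 μ d = 4.740 × 0.03974 × 34.364 = 6.4731 km/s.
v = √(v_r² + v_t²) = √(13.53² + 6.4731²) = √224.962 = 14.999 km/s.

15.0 km/s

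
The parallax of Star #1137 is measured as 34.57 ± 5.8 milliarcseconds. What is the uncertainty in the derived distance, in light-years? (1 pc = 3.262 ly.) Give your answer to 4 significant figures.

d = 1/p, so σ_d = σ_p / p².
σ_d = 0.00580 / (0.03457)² = 0.00580 / 0.0011951 = 4.8532 pc = 4.8532 × 3.262 ly = 15.831 ly.

15.83 ly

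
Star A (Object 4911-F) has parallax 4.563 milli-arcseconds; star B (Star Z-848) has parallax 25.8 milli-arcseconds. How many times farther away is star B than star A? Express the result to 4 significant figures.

0.1769

Since d = 1/p, d_B/d_A = p_A/p_B.
= 4.563 / 25.8 = 0.17686.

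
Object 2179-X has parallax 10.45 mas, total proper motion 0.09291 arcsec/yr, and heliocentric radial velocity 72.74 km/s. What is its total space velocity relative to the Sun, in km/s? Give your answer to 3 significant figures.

84.1 km/s

d = 1/p = 1/0.01045″ = 95.694 pc.
v_t = 4.740 μ d = 4.740 × 0.09291 × 95.694 = 42.143 km/s.
v = √(v_r² + v_t²) = √(72.74² + 42.143²) = √7067.14 = 84.066 km/s.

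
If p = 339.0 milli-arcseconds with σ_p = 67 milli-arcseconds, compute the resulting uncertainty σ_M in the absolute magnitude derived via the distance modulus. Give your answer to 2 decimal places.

σ_M = 0.43 mag

M = m − 5 log₁₀ d + 5 = m + 5 log₁₀ p + 5, so ∂M/∂p = 5/(p ln 10).
σ_M = (5/ln 10) · (σ_p/p) = 2.1715 × 67/339.0 = 2.1715 × 0.19764 = 0.42918.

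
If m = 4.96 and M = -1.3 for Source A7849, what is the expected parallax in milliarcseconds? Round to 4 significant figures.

5.598 mas

m − M = 4.96 − (-1.3) = 6.26.
d = 10^((m−M)/5 + 1) = 10^2.252 = 178.65 pc.
p = 1/d = 1/178.65 = 0.0055975 arcsec = 5.5975 mas.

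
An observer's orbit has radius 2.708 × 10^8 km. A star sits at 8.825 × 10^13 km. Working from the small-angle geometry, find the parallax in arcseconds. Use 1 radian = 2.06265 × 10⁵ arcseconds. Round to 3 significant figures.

0.633 arcsec

θ ≈ B/d = (2.708 × 10^8) / (8.825 × 10^13) = 3.0686 × 10^-6 rad.
In arcseconds: 3.0686 × 10^-6 × 206265 = 0.63294″.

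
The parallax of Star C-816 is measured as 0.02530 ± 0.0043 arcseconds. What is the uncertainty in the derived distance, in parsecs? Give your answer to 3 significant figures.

d = 1/p, so σ_d = σ_p / p².
σ_d = 0.00430 / (0.02530)² = 0.00430 / 0.00064009 = 6.7178 pc.

6.72 pc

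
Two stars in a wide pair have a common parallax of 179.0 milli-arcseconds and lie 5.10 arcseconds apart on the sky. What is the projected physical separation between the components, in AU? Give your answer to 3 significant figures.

d = 1/p = 1/0.1790″ = 5.5866 pc.
At distance d (pc), an angle of θ arcsec spans θ·d AU: s = 5.10 × 5.5866 = 28.492 AU.

28.5 AU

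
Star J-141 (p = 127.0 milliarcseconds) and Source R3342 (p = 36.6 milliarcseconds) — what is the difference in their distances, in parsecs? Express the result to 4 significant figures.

19.45 pc

d_A = 1/0.1270″ = 7.874 pc; d_B = 1/0.03660″ = 27.322 pc.
|d_B − d_A| = |27.322 − 7.874| = 19.448 pc.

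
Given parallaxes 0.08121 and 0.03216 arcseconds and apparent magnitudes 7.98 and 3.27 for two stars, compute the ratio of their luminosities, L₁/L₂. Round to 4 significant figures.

d₁ = 1/p₁ = 1/0.08121″ = 12.314 pc; d₂ = 1/p₂ = 1/0.03216″ = 31.095 pc.
M₁ = m₁ − 5 log₁₀ d₁ + 5 = 7.98 − 5.4520 + 5 = 7.5280.
M₂ = 3.27 − 7.4635 + 5 = 0.8065.
L₁/L₂ = 10^(0.4(M₂ − M₁)) = 10^(0.4 × (-6.7215)) = 10^(-2.68860) = 0.0020483.

L₁/L₂ = 0.002048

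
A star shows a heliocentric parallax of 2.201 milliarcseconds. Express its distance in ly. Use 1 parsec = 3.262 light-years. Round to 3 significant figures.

1480 ly

p = 2.201 milliarcseconds = 0.002201 arcsec.
d = 1/p = 1/0.002201 = 454.34 pc.
In light-years: 454.34 × 3.262 = 1482.1 ly.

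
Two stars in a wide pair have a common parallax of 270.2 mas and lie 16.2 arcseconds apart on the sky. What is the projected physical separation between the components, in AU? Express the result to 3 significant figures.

d = 1/p = 1/0.2702″ = 3.701 pc.
At distance d (pc), an angle of θ arcsec spans θ·d AU: s = 16.2 × 3.701 = 59.956 AU.

60.0 AU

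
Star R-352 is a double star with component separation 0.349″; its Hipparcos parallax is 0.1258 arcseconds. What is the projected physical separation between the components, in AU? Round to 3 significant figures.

2.77 AU

d = 1/p = 1/0.1258″ = 7.9491 pc.
At distance d (pc), an angle of θ arcsec spans θ·d AU: s = 0.349 × 7.9491 = 2.7742 AU.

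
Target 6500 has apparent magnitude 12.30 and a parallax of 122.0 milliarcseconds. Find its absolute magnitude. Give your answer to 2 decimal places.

M = 12.73

d = 1/p = 1/0.1220″ = 8.1967 pc.
m − M = 5 log₁₀(8.1967) − 5 = 4.5682 − 5 = -0.4318.
M = m − (m − M) = 12.30 − (-0.4318) = 12.73.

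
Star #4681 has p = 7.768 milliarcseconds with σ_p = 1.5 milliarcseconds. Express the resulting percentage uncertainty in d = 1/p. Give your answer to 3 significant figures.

19.3%

For d = 1/p, |σ_d/d| = |σ_p/p|.
σ_p/p = 1.5 / 7.768 = 0.1931 = 19.31%.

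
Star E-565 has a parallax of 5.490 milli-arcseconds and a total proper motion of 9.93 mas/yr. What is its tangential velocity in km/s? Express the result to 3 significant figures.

d = 1/p = 1/0.005490″ = 182.15 pc.
μ = 9.93 mas/yr = 0.00993 ″/yr.
v_t = 4.74 × μ × d = 4.74 × 0.00993 × 182.15 = 8.5735 km/s.

8.57 km/s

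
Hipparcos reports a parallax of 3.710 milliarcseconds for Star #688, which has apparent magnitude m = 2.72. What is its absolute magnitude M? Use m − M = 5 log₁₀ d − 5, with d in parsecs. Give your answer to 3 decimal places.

M = -4.433

d = 1/p = 1/0.003710″ = 269.54 pc.
m − M = 5 log₁₀(269.54) − 5 = 12.1531 − 5 = 7.1531.
M = m − (m − M) = 2.72 − 7.1531 = -4.433.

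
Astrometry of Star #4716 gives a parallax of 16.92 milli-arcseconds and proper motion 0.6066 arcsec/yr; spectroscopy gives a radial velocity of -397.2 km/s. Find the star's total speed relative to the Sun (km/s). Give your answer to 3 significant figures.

432 km/s

d = 1/p = 1/0.01692″ = 59.102 pc.
v_t = 4.740 μ d = 4.740 × 0.6066 × 59.102 = 169.94 km/s.
v = √(v_r² + v_t²) = √((-397.2)² + 169.94²) = √186647 = 432.03 km/s.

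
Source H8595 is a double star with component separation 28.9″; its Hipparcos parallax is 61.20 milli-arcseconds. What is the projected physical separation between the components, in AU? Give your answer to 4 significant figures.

d = 1/p = 1/0.06120″ = 16.34 pc.
At distance d (pc), an angle of θ arcsec spans θ·d AU: s = 28.9 × 16.34 = 472.23 AU.

472.2 AU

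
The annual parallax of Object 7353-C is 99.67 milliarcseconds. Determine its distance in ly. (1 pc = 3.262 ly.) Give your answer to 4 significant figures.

p = 99.67 milliarcseconds = 0.09967 arcsec.
d = 1/p = 1/0.09967 = 10.033 pc.
In light-years: 10.033 × 3.262 = 32.728 ly.

32.73 ly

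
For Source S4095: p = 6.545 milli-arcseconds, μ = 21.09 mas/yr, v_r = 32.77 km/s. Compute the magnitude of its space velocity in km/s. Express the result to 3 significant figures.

36.2 km/s

d = 1/p = 1/0.006545″ = 152.79 pc.
μ = 21.09 mas/yr = 0.02109 ″/yr.
v_t = 4.740 μ d = 4.740 × 0.02109 × 152.79 = 15.274 km/s.
v = √(v_r² + v_t²) = √(32.77² + 15.274²) = √1307.17 = 36.155 km/s.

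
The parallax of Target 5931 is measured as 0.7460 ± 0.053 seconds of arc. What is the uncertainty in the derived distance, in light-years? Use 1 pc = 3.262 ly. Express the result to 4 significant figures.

0.3107 ly

d = 1/p, so σ_d = σ_p / p².
σ_d = 0.0530 / (0.7460)² = 0.0530 / 0.55652 = 0.095235 pc = 0.095235 × 3.262 ly = 0.31066 ly.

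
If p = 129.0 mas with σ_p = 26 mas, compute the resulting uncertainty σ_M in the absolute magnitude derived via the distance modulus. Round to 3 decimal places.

σ_M = 0.438 mag

M = m − 5 log₁₀ d + 5 = m + 5 log₁₀ p + 5, so ∂M/∂p = 5/(p ln 10).
σ_M = (5/ln 10) · (σ_p/p) = 2.1715 × 26/129.0 = 2.1715 × 0.20155 = 0.43767.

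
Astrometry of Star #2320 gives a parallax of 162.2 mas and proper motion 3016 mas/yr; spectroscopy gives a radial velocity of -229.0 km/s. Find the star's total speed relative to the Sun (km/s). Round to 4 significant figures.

d = 1/p = 1/0.1622″ = 6.1652 pc.
μ = 3016 mas/yr = 3.016 ″/yr.
v_t = 4.740 μ d = 4.740 × 3.016 × 6.1652 = 88.137 km/s.
v = √(v_r² + v_t²) = √((-229.0)² + 88.137²) = √60209.1 = 245.38 km/s.

245.4 km/s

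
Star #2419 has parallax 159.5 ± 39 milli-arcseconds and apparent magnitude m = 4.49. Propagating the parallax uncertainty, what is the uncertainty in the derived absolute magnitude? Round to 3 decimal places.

M = m − 5 log₁₀ d + 5 = m + 5 log₁₀ p + 5, so ∂M/∂p = 5/(p ln 10).
σ_M = (5/ln 10) · (σ_p/p) = 2.1715 × 39/159.5 = 2.1715 × 0.24451 = 0.53095.

σ_M = 0.531 mag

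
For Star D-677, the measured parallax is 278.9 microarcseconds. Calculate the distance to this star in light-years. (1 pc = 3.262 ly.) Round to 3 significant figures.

11700 light years

p = 278.9 microarcseconds = 0.0002789 arcsec.
d = 1/p = 1/0.0002789 = 3585.5 pc.
In light-years: 3585.5 × 3.262 = 11696 ly.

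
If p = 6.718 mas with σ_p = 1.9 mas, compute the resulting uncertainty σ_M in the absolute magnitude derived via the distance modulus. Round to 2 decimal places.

M = m − 5 log₁₀ d + 5 = m + 5 log₁₀ p + 5, so ∂M/∂p = 5/(p ln 10).
σ_M = (5/ln 10) · (σ_p/p) = 2.1715 × 1.9/6.718 = 2.1715 × 0.28282 = 0.61414.

σ_M = 0.61 mag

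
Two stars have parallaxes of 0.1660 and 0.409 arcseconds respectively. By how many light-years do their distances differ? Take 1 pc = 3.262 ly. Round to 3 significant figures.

d_A = 1/0.1660″ = 6.0241 pc; d_B = 1/0.4090″ = 2.445 pc.
|d_B − d_A| = |2.445 − 6.0241| = 3.5791 pc = 3.5791 × 3.262 ly = 11.675 ly.

11.7 ly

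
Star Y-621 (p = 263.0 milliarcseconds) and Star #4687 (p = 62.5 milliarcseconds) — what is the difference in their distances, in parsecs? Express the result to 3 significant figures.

d_A = 1/0.2630″ = 3.8023 pc; d_B = 1/0.06250″ = 16 pc.
|d_B − d_A| = |16 − 3.8023| = 12.198 pc.

12.2 pc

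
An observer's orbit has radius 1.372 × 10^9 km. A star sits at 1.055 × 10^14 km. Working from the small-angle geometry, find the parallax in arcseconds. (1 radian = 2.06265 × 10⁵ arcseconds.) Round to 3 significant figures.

2.68 arcsec

θ ≈ B/d = (1.372 × 10^9) / (1.055 × 10^14) = 1.3005 × 10^-5 rad.
In arcseconds: 1.3005 × 10^-5 × 206265 = 2.6825″.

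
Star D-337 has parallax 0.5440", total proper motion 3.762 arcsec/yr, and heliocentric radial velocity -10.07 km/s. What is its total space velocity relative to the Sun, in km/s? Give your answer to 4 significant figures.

34.29 km/s

d = 1/p = 1/0.5440″ = 1.8382 pc.
v_t = 4.740 μ d = 4.740 × 3.762 × 1.8382 = 32.779 km/s.
v = √(v_r² + v_t²) = √((-10.07)² + 32.779²) = √1175.87 = 34.291 km/s.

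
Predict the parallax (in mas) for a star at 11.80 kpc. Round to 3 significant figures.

0.0847 mas

d = 11.80 kpc = 11800 pc.
p = 1/d = 1/11800 = 0.000084746 arcsec.
= 0.000084746 × 1000 = 0.084746 mas.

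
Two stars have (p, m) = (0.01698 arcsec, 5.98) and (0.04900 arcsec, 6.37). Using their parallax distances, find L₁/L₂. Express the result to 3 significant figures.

d₁ = 1/p₁ = 1/0.01698″ = 58.893 pc; d₂ = 1/p₂ = 1/0.04900″ = 20.408 pc.
M₁ = m₁ − 5 log₁₀ d₁ + 5 = 5.98 − 8.8503 + 5 = 2.1297.
M₂ = 6.37 − 6.5490 + 5 = 4.8210.
L₁/L₂ = 10^(0.4(M₂ − M₁)) = 10^(0.4 × 2.6913) = 10^1.07652 = 11.927.

L₁/L₂ = 11.9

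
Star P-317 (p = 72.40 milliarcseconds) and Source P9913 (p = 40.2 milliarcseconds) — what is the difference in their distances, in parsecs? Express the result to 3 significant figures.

d_A = 1/0.07240″ = 13.812 pc; d_B = 1/0.04020″ = 24.876 pc.
|d_B − d_A| = |24.876 − 13.812| = 11.064 pc.

11.1 pc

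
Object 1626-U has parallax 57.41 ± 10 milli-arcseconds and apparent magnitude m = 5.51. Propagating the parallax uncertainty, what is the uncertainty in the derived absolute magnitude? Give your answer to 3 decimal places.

M = m − 5 log₁₀ d + 5 = m + 5 log₁₀ p + 5, so ∂M/∂p = 5/(p ln 10).
σ_M = (5/ln 10) · (σ_p/p) = 2.1715 × 10/57.41 = 2.1715 × 0.17419 = 0.37825.

σ_M = 0.378 mag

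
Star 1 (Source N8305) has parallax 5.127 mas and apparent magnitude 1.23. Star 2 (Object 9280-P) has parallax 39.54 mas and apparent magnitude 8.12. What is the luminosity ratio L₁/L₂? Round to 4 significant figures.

L₁/L₂ = 33910

d₁ = 1/p₁ = 1/0.005127″ = 195.05 pc; d₂ = 1/p₂ = 1/0.03954″ = 25.291 pc.
M₁ = m₁ − 5 log₁₀ d₁ + 5 = 1.23 − 11.4507 + 5 = -5.2207.
M₂ = 8.12 − 7.0148 + 5 = 6.1052.
L₁/L₂ = 10^(0.4(M₂ − M₁)) = 10^(0.4 × 11.3259) = 10^4.53036 = 33913.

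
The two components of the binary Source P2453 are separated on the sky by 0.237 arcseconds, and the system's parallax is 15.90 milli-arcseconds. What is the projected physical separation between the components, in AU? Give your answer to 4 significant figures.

14.91 AU

d = 1/p = 1/0.01590″ = 62.893 pc.
At distance d (pc), an angle of θ arcsec spans θ·d AU: s = 0.237 × 62.893 = 14.906 AU.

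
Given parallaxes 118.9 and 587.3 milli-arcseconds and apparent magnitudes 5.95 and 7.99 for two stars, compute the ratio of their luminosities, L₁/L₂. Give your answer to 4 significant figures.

L₁/L₂ = 159.7

d₁ = 1/p₁ = 1/0.1189″ = 8.4104 pc; d₂ = 1/p₂ = 1/0.5873″ = 1.7027 pc.
M₁ = m₁ − 5 log₁₀ d₁ + 5 = 5.95 − 4.6241 + 5 = 6.3259.
M₂ = 7.99 − 1.1557 + 5 = 11.8343.
L₁/L₂ = 10^(0.4(M₂ − M₁)) = 10^(0.4 × 5.5084) = 10^2.20336 = 159.72.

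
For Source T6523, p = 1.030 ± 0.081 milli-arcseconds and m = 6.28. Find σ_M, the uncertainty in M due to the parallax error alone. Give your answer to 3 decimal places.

M = m − 5 log₁₀ d + 5 = m + 5 log₁₀ p + 5, so ∂M/∂p = 5/(p ln 10).
σ_M = (5/ln 10) · (σ_p/p) = 2.1715 × 0.081/1.030 = 2.1715 × 0.078641 = 0.17077.

σ_M = 0.171 mag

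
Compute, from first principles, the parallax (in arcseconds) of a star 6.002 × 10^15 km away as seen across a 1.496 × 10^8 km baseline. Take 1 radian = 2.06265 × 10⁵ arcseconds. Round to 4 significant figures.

0.005141 arcsec

θ ≈ B/d = (1.496 × 10^8) / (6.002 × 10^15) = 2.4925 × 10^-8 rad.
In arcseconds: 2.4925 × 10^-8 × 206265 = 0.0051412″.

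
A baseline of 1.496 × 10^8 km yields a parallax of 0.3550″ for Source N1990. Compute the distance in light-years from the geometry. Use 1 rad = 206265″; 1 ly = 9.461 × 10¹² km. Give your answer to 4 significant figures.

θ = 0.3550″ = 0.3550/206265 = 1.7211 × 10^-6 rad.
d = B/θ = (1.496 × 10^8) / (1.7211 × 10^-6) = 8.6921 × 10^13 km = (8.6921 × 10^13) / (9.461 × 10^12) ly = 9.1873 ly.

9.187 ly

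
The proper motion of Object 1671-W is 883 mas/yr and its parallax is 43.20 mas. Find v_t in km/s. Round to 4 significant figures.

96.88 km/s

d = 1/p = 1/0.04320″ = 23.148 pc.
μ = 883 mas/yr = 0.883 ″/yr.
v_t = 4.74 × μ × d = 4.74 × 0.883 × 23.148 = 96.884 km/s.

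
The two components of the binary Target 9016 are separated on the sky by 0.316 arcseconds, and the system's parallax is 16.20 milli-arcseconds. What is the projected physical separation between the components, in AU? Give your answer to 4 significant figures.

19.51 AU

d = 1/p = 1/0.01620″ = 61.728 pc.
At distance d (pc), an angle of θ arcsec spans θ·d AU: s = 0.316 × 61.728 = 19.506 AU.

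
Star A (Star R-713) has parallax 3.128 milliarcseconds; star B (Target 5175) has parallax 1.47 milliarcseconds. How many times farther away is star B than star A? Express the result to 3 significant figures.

Since d = 1/p, d_B/d_A = p_A/p_B.
= 3.128 / 1.47 = 2.1279.

2.13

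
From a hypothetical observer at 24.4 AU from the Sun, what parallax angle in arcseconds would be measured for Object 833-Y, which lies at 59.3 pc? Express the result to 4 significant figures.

p (arcsec) = B (AU) / d (pc).
p = 24.4 / 59.3 = 0.41147 arcsec.

0.4115 arcsec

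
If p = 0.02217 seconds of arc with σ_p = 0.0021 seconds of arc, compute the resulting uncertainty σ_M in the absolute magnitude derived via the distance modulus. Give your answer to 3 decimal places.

M = m − 5 log₁₀ d + 5 = m + 5 log₁₀ p + 5, so ∂M/∂p = 5/(p ln 10).
σ_M = (5/ln 10) · (σ_p/p) = 2.1715 × 0.0021/0.02217 = 2.1715 × 0.094723 = 0.20569.

σ_M = 0.206 mag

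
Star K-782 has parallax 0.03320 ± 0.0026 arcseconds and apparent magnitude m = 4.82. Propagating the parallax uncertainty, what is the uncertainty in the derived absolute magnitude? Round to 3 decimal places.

M = m − 5 log₁₀ d + 5 = m + 5 log₁₀ p + 5, so ∂M/∂p = 5/(p ln 10).
σ_M = (5/ln 10) · (σ_p/p) = 2.1715 × 0.0026/0.03320 = 2.1715 × 0.078313 = 0.17006.

σ_M = 0.170 mag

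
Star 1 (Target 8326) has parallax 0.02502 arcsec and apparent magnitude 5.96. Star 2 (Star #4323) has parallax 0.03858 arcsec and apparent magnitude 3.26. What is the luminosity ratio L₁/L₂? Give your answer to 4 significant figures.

d₁ = 1/p₁ = 1/0.02502″ = 39.968 pc; d₂ = 1/p₂ = 1/0.03858″ = 25.92 pc.
M₁ = m₁ − 5 log₁₀ d₁ + 5 = 5.96 − 8.0086 + 5 = 2.9514.
M₂ = 3.26 − 7.0682 + 5 = 1.1918.
L₁/L₂ = 10^(0.4(M₂ − M₁)) = 10^(0.4 × (-1.7596)) = 10^(-0.70384) = 0.19777.

L₁/L₂ = 0.1978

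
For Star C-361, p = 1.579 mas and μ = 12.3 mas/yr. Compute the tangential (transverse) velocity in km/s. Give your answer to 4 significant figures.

36.92 km/s

d = 1/p = 1/0.001579″ = 633.31 pc.
μ = 12.3 mas/yr = 0.0123 ″/yr.
v_t = 4.74 × μ × d = 4.74 × 0.0123 × 633.31 = 36.923 km/s.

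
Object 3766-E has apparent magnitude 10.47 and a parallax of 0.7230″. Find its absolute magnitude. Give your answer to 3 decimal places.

M = 14.766

d = 1/p = 1/0.7230″ = 1.3831 pc.
m − M = 5 log₁₀(1.3831) − 5 = 0.7043 − 5 = -4.2957.
M = m − (m − M) = 10.47 − (-4.2957) = 14.766.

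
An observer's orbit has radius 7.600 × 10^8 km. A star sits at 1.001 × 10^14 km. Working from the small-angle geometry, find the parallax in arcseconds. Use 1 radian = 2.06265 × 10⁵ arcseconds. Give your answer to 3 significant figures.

1.57 arcsec

θ ≈ B/d = (7.600 × 10^8) / (1.001 × 10^14) = 7.5924 × 10^-6 rad.
In arcseconds: 7.5924 × 10^-6 × 206265 = 1.566″.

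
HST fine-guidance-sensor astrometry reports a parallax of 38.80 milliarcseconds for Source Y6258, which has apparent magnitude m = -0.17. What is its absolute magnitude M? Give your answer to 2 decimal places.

M = -2.23

d = 1/p = 1/0.03880″ = 25.773 pc.
m − M = 5 log₁₀(25.773) − 5 = 7.0558 − 5 = 2.0558.
M = m − (m − M) = -0.17 − 2.0558 = -2.23.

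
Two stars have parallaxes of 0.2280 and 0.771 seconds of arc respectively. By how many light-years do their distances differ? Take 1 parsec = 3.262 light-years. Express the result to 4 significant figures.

10.08 ly

d_A = 1/0.2280″ = 4.386 pc; d_B = 1/0.7710″ = 1.297 pc.
|d_B − d_A| = |1.297 − 4.386| = 3.089 pc = 3.089 × 3.262 ly = 10.076 ly.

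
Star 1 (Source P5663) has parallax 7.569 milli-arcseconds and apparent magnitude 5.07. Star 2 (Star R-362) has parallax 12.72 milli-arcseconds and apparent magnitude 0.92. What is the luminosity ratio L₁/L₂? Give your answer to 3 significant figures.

d₁ = 1/p₁ = 1/0.007569″ = 132.12 pc; d₂ = 1/p₂ = 1/0.01272″ = 78.616 pc.
M₁ = m₁ − 5 log₁₀ d₁ + 5 = 5.07 − 10.6048 + 5 = -0.5348.
M₂ = 0.92 − 9.4776 + 5 = -3.5576.
L₁/L₂ = 10^(0.4(M₂ − M₁)) = 10^(0.4 × (-3.0228)) = 10^(-1.20912) = 0.061785.

L₁/L₂ = 0.0618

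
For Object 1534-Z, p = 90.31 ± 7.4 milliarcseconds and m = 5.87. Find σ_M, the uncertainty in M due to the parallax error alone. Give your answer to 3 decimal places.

M = m − 5 log₁₀ d + 5 = m + 5 log₁₀ p + 5, so ∂M/∂p = 5/(p ln 10).
σ_M = (5/ln 10) · (σ_p/p) = 2.1715 × 7.4/90.31 = 2.1715 × 0.08194 = 0.17793.

σ_M = 0.178 mag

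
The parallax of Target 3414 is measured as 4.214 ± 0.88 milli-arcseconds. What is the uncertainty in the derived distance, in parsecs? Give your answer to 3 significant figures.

d = 1/p, so σ_d = σ_p / p².
σ_d = 0.000880 / (0.004214)² = 0.000880 / 0.000017758 = 49.555 pc.

49.6 pc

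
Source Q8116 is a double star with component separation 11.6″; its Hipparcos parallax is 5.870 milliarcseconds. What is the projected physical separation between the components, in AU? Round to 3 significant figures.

d = 1/p = 1/0.005870″ = 170.36 pc.
At distance d (pc), an angle of θ arcsec spans θ·d AU: s = 11.6 × 170.36 = 1976.2 AU.

1980 AU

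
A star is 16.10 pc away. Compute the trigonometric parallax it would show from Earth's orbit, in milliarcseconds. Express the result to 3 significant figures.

62.1 mas

p = 1/d = 1/16.1 = 0.062112 arcsec.
= 0.062112 × 1000 = 62.112 mas.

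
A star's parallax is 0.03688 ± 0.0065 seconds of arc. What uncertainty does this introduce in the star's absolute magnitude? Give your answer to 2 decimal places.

σ_M = 0.38 mag

M = m − 5 log₁₀ d + 5 = m + 5 log₁₀ p + 5, so ∂M/∂p = 5/(p ln 10).
σ_M = (5/ln 10) · (σ_p/p) = 2.1715 × 0.0065/0.03688 = 2.1715 × 0.17625 = 0.38273.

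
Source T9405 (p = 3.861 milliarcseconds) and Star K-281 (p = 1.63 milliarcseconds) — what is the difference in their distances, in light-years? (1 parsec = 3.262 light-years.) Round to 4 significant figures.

1156 ly

d_A = 1/0.003861″ = 259 pc; d_B = 1/0.001630″ = 613.5 pc.
|d_B − d_A| = |613.5 − 259| = 354.5 pc = 354.5 × 3.262 ly = 1156.4 ly.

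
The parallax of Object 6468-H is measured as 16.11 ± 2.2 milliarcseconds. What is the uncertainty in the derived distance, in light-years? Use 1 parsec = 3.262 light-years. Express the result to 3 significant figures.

27.7 ly

d = 1/p, so σ_d = σ_p / p².
σ_d = 0.00220 / (0.01611)² = 0.00220 / 0.00025953 = 8.4769 pc = 8.4769 × 3.262 ly = 27.652 ly.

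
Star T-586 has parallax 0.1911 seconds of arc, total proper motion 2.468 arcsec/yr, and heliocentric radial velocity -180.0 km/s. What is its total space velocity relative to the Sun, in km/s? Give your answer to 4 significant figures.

190.1 km/s

d = 1/p = 1/0.1911″ = 5.2329 pc.
v_t = 4.740 μ d = 4.740 × 2.468 × 5.2329 = 61.216 km/s.
v = √(v_r² + v_t²) = √((-180.0)² + 61.216²) = √36147.4 = 190.12 km/s.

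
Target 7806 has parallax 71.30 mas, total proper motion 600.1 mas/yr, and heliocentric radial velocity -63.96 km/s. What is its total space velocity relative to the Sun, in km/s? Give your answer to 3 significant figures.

d = 1/p = 1/0.07130″ = 14.025 pc.
μ = 600.1 mas/yr = 0.6001 ″/yr.
v_t = 4.740 μ d = 4.740 × 0.6001 × 14.025 = 39.894 km/s.
v = √(v_r² + v_t²) = √((-63.96)² + 39.894²) = √5682.41 = 75.382 km/s.

75.4 km/s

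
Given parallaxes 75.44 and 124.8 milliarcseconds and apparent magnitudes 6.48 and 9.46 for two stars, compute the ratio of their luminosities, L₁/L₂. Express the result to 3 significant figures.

d₁ = 1/p₁ = 1/0.07544″ = 13.256 pc; d₂ = 1/p₂ = 1/0.1248″ = 8.0128 pc.
M₁ = m₁ − 5 log₁₀ d₁ + 5 = 6.48 − 5.6121 + 5 = 5.8679.
M₂ = 9.46 − 4.5189 + 5 = 9.9411.
L₁/L₂ = 10^(0.4(M₂ − M₁)) = 10^(0.4 × 4.0732) = 10^1.62928 = 42.587.

L₁/L₂ = 42.6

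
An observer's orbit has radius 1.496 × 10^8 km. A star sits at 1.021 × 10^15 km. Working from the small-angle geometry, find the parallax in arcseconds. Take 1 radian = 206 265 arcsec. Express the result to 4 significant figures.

θ ≈ B/d = (1.496 × 10^8) / (1.021 × 10^15) = 1.4652 × 10^-7 rad.
In arcseconds: 1.4652 × 10^-7 × 206265 = 0.030222″.

0.03022 arcsec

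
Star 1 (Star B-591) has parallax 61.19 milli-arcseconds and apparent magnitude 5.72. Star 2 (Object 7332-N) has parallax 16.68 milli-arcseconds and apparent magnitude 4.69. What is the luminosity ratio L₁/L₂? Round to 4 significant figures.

L₁/L₂ = 0.02878

d₁ = 1/p₁ = 1/0.06119″ = 16.343 pc; d₂ = 1/p₂ = 1/0.01668″ = 59.952 pc.
M₁ = m₁ − 5 log₁₀ d₁ + 5 = 5.72 − 6.0667 + 5 = 4.6533.
M₂ = 4.69 − 8.8890 + 5 = 0.8010.
L₁/L₂ = 10^(0.4(M₂ − M₁)) = 10^(0.4 × (-3.8523)) = 10^(-1.54092) = 0.028779.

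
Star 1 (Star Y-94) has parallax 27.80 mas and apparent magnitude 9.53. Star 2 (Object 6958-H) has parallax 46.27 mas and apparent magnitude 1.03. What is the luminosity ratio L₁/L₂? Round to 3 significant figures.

L₁/L₂ = 0.00110

d₁ = 1/p₁ = 1/0.02780″ = 35.971 pc; d₂ = 1/p₂ = 1/0.04627″ = 21.612 pc.
M₁ = m₁ − 5 log₁₀ d₁ + 5 = 9.53 − 7.7798 + 5 = 6.7502.
M₂ = 1.03 − 6.6735 + 5 = -0.6435.
L₁/L₂ = 10^(0.4(M₂ − M₁)) = 10^(0.4 × (-7.3937)) = 10^(-2.95748) = 0.0011029.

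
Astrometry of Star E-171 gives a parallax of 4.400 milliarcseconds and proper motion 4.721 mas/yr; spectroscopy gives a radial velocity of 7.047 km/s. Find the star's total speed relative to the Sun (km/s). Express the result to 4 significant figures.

d = 1/p = 1/0.004400″ = 227.27 pc.
μ = 4.721 mas/yr = 0.004721 ″/yr.
v_t = 4.740 μ d = 4.740 × 0.004721 × 227.27 = 5.0857 km/s.
v = √(v_r² + v_t²) = √(7.047² + 5.0857²) = √75.5246 = 8.6905 km/s.

8.691 km/s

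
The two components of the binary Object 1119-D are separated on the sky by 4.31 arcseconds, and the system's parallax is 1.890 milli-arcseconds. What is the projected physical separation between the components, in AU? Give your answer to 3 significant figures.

d = 1/p = 1/0.001890″ = 529.1 pc.
At distance d (pc), an angle of θ arcsec spans θ·d AU: s = 4.31 × 529.1 = 2280.4 AU.

2280 AU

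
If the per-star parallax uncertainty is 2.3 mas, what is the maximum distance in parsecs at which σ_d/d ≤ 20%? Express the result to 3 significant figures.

σ_d/d = σ_p/p, so the condition is σ_p/p ≤ 0.20, i.e. p ≥ σ_p/0.20.
p_min = 2.3/0.20 = 11.5 mas = 0.0115 arcsec.
d_max = 1/p_min = 1/0.0115 = 86.957 pc.

87.0 pc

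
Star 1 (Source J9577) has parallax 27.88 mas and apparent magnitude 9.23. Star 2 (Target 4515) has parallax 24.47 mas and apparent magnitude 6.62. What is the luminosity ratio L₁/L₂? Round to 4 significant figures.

L₁/L₂ = 0.06961

d₁ = 1/p₁ = 1/0.02788″ = 35.868 pc; d₂ = 1/p₂ = 1/0.02447″ = 40.866 pc.
M₁ = m₁ − 5 log₁₀ d₁ + 5 = 9.23 − 7.7735 + 5 = 6.4565.
M₂ = 6.62 − 8.0568 + 5 = 3.5632.
L₁/L₂ = 10^(0.4(M₂ − M₁)) = 10^(0.4 × (-2.8933)) = 10^(-1.15732) = 0.069611.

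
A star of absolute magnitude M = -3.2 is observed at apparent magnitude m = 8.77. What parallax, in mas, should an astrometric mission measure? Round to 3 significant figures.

0.404 mas

m − M = 8.77 − (-3.2) = 11.97.
d = 10^((m−M)/5 + 1) = 10^3.394 = 2477.4 pc.
p = 1/d = 1/2477.4 = 0.00040365 arcsec = 0.40365 mas.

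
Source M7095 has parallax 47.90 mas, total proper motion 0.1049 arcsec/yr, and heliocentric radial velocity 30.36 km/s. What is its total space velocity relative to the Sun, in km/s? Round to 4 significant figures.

32.09 km/s

d = 1/p = 1/0.04790″ = 20.877 pc.
v_t = 4.740 μ d = 4.740 × 0.1049 × 20.877 = 10.381 km/s.
v = √(v_r² + v_t²) = √(30.36² + 10.381²) = √1029.49 = 32.086 km/s.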